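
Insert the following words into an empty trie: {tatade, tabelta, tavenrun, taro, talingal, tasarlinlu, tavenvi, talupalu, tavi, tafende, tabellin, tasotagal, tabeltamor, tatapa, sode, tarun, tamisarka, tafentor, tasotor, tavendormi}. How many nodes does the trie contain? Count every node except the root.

For each word, the new-node count is its length minus the longest prefix already in the trie:
  "tatade" → 6 new (t, a, t, a, d, e)
  "tabelta" → prefix "ta" already present; 5 new (b, e, l, t, a)
  "tavenrun" → prefix "ta" already present; 6 new (v, e, n, r, u, n)
  "taro" → prefix "ta" already present; 2 new (r, o)
  "talingal" → prefix "ta" already present; 6 new (l, i, n, g, a, l)
  "tasarlinlu" → prefix "ta" already present; 8 new (s, a, r, l, i, n, l, u)
  "tavenvi" → prefix "taven" already present; 2 new (v, i)
  "talupalu" → prefix "tal" already present; 5 new (u, p, a, l, u)
  "tavi" → prefix "tav" already present; 1 new (i)
  "tafende" → prefix "ta" already present; 5 new (f, e, n, d, e)
  "tabellin" → prefix "tabel" already present; 3 new (l, i, n)
  "tasotagal" → prefix "tas" already present; 6 new (o, t, a, g, a, l)
  "tabeltamor" → prefix "tabelta" already present; 3 new (m, o, r)
  "tatapa" → prefix "tata" already present; 2 new (p, a)
  "sode" → 4 new (s, o, d, e)
  "tarun" → prefix "tar" already present; 2 new (u, n)
  "tamisarka" → prefix "ta" already present; 7 new (m, i, s, a, r, k, a)
  "tafentor" → prefix "tafen" already present; 3 new (t, o, r)
  "tasotor" → prefix "tasot" already present; 2 new (o, r)
  "tavendormi" → prefix "taven" already present; 5 new (d, o, r, m, i)
Total nodes = 6 + 5 + 6 + 2 + 6 + 8 + 2 + 5 + 1 + 5 + 3 + 6 + 3 + 2 + 4 + 2 + 7 + 3 + 2 + 5 = 83

83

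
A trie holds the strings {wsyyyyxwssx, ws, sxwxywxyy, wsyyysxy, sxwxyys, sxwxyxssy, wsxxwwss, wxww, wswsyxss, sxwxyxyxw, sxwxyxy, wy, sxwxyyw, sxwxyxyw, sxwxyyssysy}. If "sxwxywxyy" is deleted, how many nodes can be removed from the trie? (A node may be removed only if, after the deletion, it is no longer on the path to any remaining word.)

4

Walk "sxwxywxyy" from the leaf back toward the root, removing each node that no remaining word uses.
The suffix "wxyy" (4 nodes) is used only by "sxwxywxyy"; the node for "sxwxy" still has the child "y", so pruning stops there.
Nodes removed: 4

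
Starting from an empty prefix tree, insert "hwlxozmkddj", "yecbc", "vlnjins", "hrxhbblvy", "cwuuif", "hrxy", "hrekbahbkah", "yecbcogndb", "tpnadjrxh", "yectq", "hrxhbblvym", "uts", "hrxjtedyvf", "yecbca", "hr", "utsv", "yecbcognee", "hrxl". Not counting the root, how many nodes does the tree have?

For each word, the new-node count is its length minus the longest prefix already in the trie:
  "hwlxozmkddj" → 11 new (h, w, l, x, o, z, m, k, d, d, j)
  "yecbc" → 5 new (y, e, c, b, c)
  "vlnjins" → 7 new (v, l, n, j, i, n, s)
  "hrxhbblvy" → prefix "h" already present; 8 new (r, x, h, b, b, l, v, y)
  "cwuuif" → 6 new (c, w, u, u, i, f)
  "hrxy" → prefix "hrx" already present; 1 new (y)
  "hrekbahbkah" → prefix "hr" already present; 9 new (e, k, b, a, h, b, k, a, h)
  "yecbcogndb" → prefix "yecbc" already present; 5 new (o, g, n, d, b)
  "tpnadjrxh" → 9 new (t, p, n, a, d, j, r, x, h)
  "yectq" → prefix "yec" already present; 2 new (t, q)
  "hrxhbblvym" → prefix "hrxhbblvy" already present; 1 new (m)
  "uts" → 3 new (u, t, s)
  "hrxjtedyvf" → prefix "hrx" already present; 7 new (j, t, e, d, y, v, f)
  "yecbca" → prefix "yecbc" already present; 1 new (a)
  "hr" → prefix "hr" already present; 0 new (none)
  "utsv" → prefix "uts" already present; 1 new (v)
  "yecbcognee" → prefix "yecbcogn" already present; 2 new (e, e)
  "hrxl" → prefix "hrx" already present; 1 new (l)
Total nodes = 11 + 5 + 7 + 8 + 6 + 1 + 9 + 5 + 9 + 2 + 1 + 3 + 7 + 1 + 0 + 1 + 2 + 1 = 79

79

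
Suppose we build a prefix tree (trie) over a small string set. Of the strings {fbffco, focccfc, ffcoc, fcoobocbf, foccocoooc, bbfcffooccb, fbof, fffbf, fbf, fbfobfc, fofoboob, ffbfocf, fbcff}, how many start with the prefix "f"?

12

Traverse to the node for "f", then collect every word in that subtree.
Matches: "fbcff", "fbf", "fbffco", "fbfobfc", "fbof", "fcoobocbf", "ffbfocf", "ffcoc", "fffbf", "focccfc", "foccocoooc", "fofoboob"
Count: 12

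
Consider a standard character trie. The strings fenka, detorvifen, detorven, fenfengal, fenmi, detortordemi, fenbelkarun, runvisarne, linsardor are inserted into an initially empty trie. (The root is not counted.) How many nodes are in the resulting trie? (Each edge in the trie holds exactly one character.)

For each word, the new-node count is its length minus the longest prefix already in the trie:
  "fenka" → 5 new (f, e, n, k, a)
  "detorvifen" → 10 new (d, e, t, o, r, v, i, f, e, n)
  "detorven" → prefix "detorv" already present; 2 new (e, n)
  "fenfengal" → prefix "fen" already present; 6 new (f, e, n, g, a, l)
  "fenmi" → prefix "fen" already present; 2 new (m, i)
  "detortordemi" → prefix "detor" already present; 7 new (t, o, r, d, e, m, i)
  "fenbelkarun" → prefix "fen" already present; 8 new (b, e, l, k, a, r, u, n)
  "runvisarne" → 10 new (r, u, n, v, i, s, a, r, n, e)
  "linsardor" → 9 new (l, i, n, s, a, r, d, o, r)
Total nodes = 5 + 10 + 2 + 6 + 2 + 7 + 8 + 10 + 9 = 59

59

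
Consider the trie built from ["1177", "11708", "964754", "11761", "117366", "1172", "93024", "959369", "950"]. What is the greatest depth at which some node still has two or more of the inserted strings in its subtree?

Equivalently: take the maximum, over all pairs, of their longest common prefix length.
e.g. "11708" and "1172" share the prefix "117" of length 3; no pair shares a longer one.
Longest shared-prefix length: 3

3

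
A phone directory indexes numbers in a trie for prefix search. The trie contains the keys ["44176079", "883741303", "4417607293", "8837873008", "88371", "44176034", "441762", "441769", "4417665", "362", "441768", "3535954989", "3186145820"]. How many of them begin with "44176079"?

1

Traverse to the node for "44176079", then collect every word in that subtree.
Matches: "44176079"
Count: 1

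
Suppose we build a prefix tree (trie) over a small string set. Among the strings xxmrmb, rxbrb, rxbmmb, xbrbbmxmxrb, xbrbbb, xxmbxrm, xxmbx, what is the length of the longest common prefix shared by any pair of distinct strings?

5

Look for the deepest trie node that still has at least two words in its subtree.
"xbrbbb" and "xbrbbmxmxrb" agree on "xbrbb" (5 characters) before diverging; nothing deeper is shared.
Longest shared-prefix length: 5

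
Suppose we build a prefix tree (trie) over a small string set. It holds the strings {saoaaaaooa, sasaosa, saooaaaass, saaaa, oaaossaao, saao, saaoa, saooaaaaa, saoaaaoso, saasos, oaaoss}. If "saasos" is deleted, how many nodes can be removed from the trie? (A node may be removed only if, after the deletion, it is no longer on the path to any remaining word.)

3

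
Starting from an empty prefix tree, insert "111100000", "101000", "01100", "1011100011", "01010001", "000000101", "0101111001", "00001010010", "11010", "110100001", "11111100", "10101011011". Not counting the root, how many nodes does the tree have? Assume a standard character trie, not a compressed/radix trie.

71

Trace insertions, counting only characters that open a new branch:
  "111100000" → 9 new (1, 1, 1, 1, 0, 0, 0, 0, 0)
  "101000" → prefix "1" already present; 5 new (0, 1, 0, 0, 0)
  "01100" → 5 new (0, 1, 1, 0, 0)
  "1011100011" → prefix "101" already present; 7 new (1, 1, 0, 0, 0, 1, 1)
  "01010001" → prefix "01" already present; 6 new (0, 1, 0, 0, 0, 1)
  "000000101" → prefix "0" already present; 8 new (0, 0, 0, 0, 0, 1, 0, 1)
  "0101111001" → prefix "0101" already present; 6 new (1, 1, 1, 0, 0, 1)
  "00001010010" → prefix "0000" already present; 7 new (1, 0, 1, 0, 0, 1, 0)
  "11010" → prefix "11" already present; 3 new (0, 1, 0)
  "110100001" → prefix "11010" already present; 4 new (0, 0, 0, 1)
  "11111100" → prefix "1111" already present; 4 new (1, 1, 0, 0)
  "10101011011" → prefix "1010" already present; 7 new (1, 0, 1, 1, 0, 1, 1)
Total nodes = 9 + 5 + 5 + 7 + 6 + 8 + 6 + 7 + 3 + 4 + 4 + 7 = 71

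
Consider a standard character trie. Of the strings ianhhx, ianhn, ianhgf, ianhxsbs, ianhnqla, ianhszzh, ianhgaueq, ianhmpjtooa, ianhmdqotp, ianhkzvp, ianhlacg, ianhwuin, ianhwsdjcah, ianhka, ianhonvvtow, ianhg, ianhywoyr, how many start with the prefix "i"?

Filter for entries beginning with "i":
Matches: "ianhg", "ianhgaueq", "ianhgf", "ianhhx", "ianhka", "ianhkzvp", "ianhlacg", "ianhmdqotp", "ianhmpjtooa", "ianhn", "ianhnqla", "ianhonvvtow", "ianhszzh", "ianhwsdjcah", "ianhwuin", "ianhxsbs", "ianhywoyr"
Count: 17

17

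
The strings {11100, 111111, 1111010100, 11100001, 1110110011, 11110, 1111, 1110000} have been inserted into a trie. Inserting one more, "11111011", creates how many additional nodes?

The longest prefix of "11111011" already in the trie is "11111" (length 5).
So 8 − 5 = 3 new nodes.

3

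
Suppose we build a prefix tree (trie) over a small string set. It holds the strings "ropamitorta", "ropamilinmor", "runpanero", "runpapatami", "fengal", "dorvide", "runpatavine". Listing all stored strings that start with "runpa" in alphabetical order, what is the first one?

runpanero

Filter for "runpa…" and sort: "runpanero", "runpapatami", "runpatavine"
Position 1: runpanero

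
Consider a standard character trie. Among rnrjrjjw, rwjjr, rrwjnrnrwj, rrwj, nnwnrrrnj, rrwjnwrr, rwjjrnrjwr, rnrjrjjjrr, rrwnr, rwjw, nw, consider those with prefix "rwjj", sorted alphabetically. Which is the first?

Words with prefix "rwjj", in lexicographic order: "rwjjr", "rwjjrnrjwr"
The 1st is rwjjr.

rwjjr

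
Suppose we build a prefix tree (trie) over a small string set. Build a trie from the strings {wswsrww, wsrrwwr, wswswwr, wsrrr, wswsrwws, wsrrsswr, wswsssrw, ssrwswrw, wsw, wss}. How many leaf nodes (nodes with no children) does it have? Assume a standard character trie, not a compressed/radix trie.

Leaves are exactly the stored words that no other stored word extends.
Those words: "ssrwswrw", "wsrrr", "wsrrsswr", "wsrrwwr", "wss", "wswsrwws", "wswsssrw", "wswswwr"
Leaf count: 8

8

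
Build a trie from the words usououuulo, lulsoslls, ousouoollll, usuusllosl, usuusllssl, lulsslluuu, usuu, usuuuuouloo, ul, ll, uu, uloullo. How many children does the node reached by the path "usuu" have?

Follow the path "usuu" to its node, then look at its outgoing edges.
Distinct next characters after "usuu": s, u.
That node has 2 child edges.

2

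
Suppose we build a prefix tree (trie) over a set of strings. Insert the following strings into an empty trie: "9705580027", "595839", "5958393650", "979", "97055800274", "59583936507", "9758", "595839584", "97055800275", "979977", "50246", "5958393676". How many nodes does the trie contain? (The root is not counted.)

Trie structure (* marks end of a word):
(root)
├─ 5
│  ├─ 0
│  │  └─ 2
│  │     └─ 4
│  │        └─ 6 *
│  └─ 9
│     └─ 5
│        └─ 8
│           └─ 3
│              └─ 9 *
│                 ├─ 3
│                 │  └─ 6
│                 │     ├─ 5
│                 │     │  └─ 0 *
│                 │     │     └─ 7 *
│                 │     └─ 7
│                 │        └─ 6 *
│                 └─ 5
│                    └─ 8
│                       └─ 4 *
└─ 9
   └─ 7
      ├─ 0
      │  └─ 5
      │     └─ 5
      │        └─ 8
      │           └─ 0
      │              └─ 0
      │                 └─ 2
      │                    └─ 7 *
      │                       ├─ 4 *
      │                       └─ 5 *
      ├─ 5
      │  └─ 8 *
      └─ 9 *
         └─ 9
            └─ 7
               └─ 7 *
Counting every labelled node above: 38.

38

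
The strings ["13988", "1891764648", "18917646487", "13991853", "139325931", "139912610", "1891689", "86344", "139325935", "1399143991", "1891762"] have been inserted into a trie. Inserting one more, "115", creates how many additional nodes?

2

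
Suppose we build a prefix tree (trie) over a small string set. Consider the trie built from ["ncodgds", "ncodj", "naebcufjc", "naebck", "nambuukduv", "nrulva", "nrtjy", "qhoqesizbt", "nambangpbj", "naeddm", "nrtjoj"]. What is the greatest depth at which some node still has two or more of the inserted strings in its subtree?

5

Look for the deepest trie node that still has at least two words in its subtree.
"naebck" and "naebcufjc" agree on "naebc" (5 characters) before diverging; nothing deeper is shared.
Longest shared-prefix length: 5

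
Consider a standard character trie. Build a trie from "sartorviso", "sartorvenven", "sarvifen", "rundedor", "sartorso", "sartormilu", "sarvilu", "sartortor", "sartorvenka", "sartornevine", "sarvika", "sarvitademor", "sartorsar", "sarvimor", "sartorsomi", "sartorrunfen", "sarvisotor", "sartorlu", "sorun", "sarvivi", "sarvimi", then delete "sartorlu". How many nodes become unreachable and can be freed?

2

A node on "sartorlu"'s path can go only if nothing else ends at it or branches off below it.
The suffix "lu" (2 nodes) is used only by "sartorlu"; the node for "sartor" still has the child "v", so pruning stops there.
Nodes removed: 2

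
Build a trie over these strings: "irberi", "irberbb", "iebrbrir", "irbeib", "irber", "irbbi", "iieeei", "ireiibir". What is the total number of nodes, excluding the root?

30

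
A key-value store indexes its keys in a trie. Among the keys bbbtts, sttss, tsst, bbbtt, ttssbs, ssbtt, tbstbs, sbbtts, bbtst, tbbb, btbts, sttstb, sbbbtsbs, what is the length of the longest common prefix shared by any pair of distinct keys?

Look for the deepest trie node that still has at least two words in its subtree.
"bbbtt" and "bbbtts" agree on "bbbtt" (5 characters) before diverging; nothing deeper is shared.
Longest shared-prefix length: 5

5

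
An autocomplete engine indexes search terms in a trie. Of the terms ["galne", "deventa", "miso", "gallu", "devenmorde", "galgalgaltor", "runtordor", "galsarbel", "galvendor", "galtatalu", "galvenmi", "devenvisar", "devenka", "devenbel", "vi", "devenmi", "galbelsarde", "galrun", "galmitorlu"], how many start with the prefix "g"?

Filter for entries beginning with "g":
Words under "g": galbelsarde, galgalgaltor, gallu, galmitorlu, galne, galrun, galsarbel, galtatalu, galvendor, galvenmi
Count: 10

10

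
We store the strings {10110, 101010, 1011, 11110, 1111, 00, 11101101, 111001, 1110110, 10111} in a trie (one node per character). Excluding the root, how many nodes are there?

22

Insert word by word; a character creates a node only if that edge doesn't already exist:
  "10110" → 5 new (1, 0, 1, 1, 0)
  "101010" → prefix "101" already present; 3 new (0, 1, 0)
  "1011" → prefix "1011" already present; 0 new (none)
  "11110" → prefix "1" already present; 4 new (1, 1, 1, 0)
  "1111" → prefix "1111" already present; 0 new (none)
  "00" → 2 new (0, 0)
  "11101101" → prefix "111" already present; 5 new (0, 1, 1, 0, 1)
  "111001" → prefix "1110" already present; 2 new (0, 1)
  "1110110" → prefix "1110110" already present; 0 new (none)
  "10111" → prefix "1011" already present; 1 new (1)
Total nodes = 5 + 3 + 0 + 4 + 0 + 2 + 5 + 2 + 0 + 1 = 22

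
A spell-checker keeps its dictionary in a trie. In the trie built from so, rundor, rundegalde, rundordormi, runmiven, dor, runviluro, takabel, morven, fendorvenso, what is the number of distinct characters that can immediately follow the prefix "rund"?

2

The children of the "rund" node are the distinct next characters among strings starting with "rund".
Characters that immediately follow "rund" among the stored strings: {e, o}.
That node has 2 child edges.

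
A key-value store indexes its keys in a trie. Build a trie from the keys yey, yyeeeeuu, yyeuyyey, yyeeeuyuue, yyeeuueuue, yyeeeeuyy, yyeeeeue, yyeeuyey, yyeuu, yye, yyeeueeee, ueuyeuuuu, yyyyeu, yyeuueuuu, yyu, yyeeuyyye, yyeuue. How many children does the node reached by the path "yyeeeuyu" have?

1

Walk "yyeeeuyu" from the root, arriving at one node.
Distinct next characters after "yyeeeuyu": u.
That node has 1 child edge.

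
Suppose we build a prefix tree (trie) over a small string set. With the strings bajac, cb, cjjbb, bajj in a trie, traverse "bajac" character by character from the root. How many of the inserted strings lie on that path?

Traverse "bajac" character by character; count nodes along the way that are marked as word ends.
Prefixes of the query that are stored words: "bajac"
Count: 1

1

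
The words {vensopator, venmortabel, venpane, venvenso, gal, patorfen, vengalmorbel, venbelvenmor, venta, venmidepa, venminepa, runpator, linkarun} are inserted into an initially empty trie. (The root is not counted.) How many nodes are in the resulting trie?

83

Trace insertions, counting only characters that open a new branch:
  "vensopator" → 10 new (v, e, n, s, o, p, a, t, o, r)
  "venmortabel" → prefix "ven" already present; 8 new (m, o, r, t, a, b, e, l)
  "venpane" → prefix "ven" already present; 4 new (p, a, n, e)
  "venvenso" → prefix "ven" already present; 5 new (v, e, n, s, o)
  "gal" → 3 new (g, a, l)
  "patorfen" → 8 new (p, a, t, o, r, f, e, n)
  "vengalmorbel" → prefix "ven" already present; 9 new (g, a, l, m, o, r, b, e, l)
  "venbelvenmor" → prefix "ven" already present; 9 new (b, e, l, v, e, n, m, o, r)
  "venta" → prefix "ven" already present; 2 new (t, a)
  "venmidepa" → prefix "venm" already present; 5 new (i, d, e, p, a)
  "venminepa" → prefix "venmi" already present; 4 new (n, e, p, a)
  "runpator" → 8 new (r, u, n, p, a, t, o, r)
  "linkarun" → 8 new (l, i, n, k, a, r, u, n)
Total nodes = 10 + 8 + 4 + 5 + 3 + 8 + 9 + 9 + 2 + 5 + 4 + 8 + 8 = 83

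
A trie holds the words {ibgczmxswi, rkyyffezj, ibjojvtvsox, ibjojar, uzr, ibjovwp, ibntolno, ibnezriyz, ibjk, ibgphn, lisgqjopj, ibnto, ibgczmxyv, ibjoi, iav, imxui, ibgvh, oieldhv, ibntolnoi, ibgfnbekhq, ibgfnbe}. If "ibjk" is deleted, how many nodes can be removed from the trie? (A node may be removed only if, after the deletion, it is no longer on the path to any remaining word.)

1

A node on "ibjk"'s path can go only if nothing else ends at it or branches off below it.
The suffix "k" (1 node) is used only by "ibjk"; the node for "ibj" still has the child "o", so pruning stops there.
Nodes removed: 1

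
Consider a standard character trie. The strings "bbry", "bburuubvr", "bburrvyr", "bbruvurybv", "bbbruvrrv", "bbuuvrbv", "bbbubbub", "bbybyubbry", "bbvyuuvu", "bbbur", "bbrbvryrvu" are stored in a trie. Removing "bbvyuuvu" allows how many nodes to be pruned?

6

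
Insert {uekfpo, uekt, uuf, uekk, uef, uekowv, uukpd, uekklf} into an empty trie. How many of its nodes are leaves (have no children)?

Leaves are exactly the stored words that no other stored word extends.
Those words: "uef", "uekfpo", "uekklf", "uekowv", "uekt", "uuf", "uukpd"
Leaf count: 7

7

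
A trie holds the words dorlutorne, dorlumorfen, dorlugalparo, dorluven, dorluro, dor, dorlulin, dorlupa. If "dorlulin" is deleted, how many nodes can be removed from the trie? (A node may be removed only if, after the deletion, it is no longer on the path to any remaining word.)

3

A node on "dorlulin"'s path can go only if nothing else ends at it or branches off below it.
The suffix "lin" (3 nodes) is used only by "dorlulin"; the node for "dorlu" still has the child "t", so pruning stops there.
Nodes removed: 3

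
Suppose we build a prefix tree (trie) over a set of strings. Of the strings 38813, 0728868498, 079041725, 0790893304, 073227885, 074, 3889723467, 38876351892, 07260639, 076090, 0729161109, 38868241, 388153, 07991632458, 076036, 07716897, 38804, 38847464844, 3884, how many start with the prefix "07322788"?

Walk to "07322788"; the words in its subtree are exactly those with that prefix.
Matches: "073227885"
Count: 1

1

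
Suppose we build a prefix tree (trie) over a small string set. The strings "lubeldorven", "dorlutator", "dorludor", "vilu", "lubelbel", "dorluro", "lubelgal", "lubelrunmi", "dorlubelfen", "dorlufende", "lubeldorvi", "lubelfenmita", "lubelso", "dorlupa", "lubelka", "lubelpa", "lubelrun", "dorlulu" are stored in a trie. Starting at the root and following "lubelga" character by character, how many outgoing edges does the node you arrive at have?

Follow the path "lubelga" to its node, then look at its outgoing edges.
Distinct next characters after "lubelga": l.
That node has 1 child edge.

1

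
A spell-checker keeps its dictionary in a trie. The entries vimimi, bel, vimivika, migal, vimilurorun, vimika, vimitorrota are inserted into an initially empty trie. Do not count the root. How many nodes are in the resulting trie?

34

Insert word by word; a character creates a node only if that edge doesn't already exist:
  "vimimi" → 6 new (v, i, m, i, m, i)
  "bel" → 3 new (b, e, l)
  "vimivika" → prefix "vimi" already present; 4 new (v, i, k, a)
  "migal" → 5 new (m, i, g, a, l)
  "vimilurorun" → prefix "vimi" already present; 7 new (l, u, r, o, r, u, n)
  "vimika" → prefix "vimi" already present; 2 new (k, a)
  "vimitorrota" → prefix "vimi" already present; 7 new (t, o, r, r, o, t, a)
Total nodes = 6 + 3 + 4 + 5 + 7 + 2 + 7 = 34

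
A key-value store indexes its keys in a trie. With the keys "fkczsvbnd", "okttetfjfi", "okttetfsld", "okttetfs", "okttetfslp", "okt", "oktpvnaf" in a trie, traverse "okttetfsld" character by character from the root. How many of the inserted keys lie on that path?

3

Check each prefix of "okttetfsld" against the stored set — each match is an end-marker on the path.
Prefixes of the query that are stored words: "okt", "okttetfs", "okttetfsld"
Count: 3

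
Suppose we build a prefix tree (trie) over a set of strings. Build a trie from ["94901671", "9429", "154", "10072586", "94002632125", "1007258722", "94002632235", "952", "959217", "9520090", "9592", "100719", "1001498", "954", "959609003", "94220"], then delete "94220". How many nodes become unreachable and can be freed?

2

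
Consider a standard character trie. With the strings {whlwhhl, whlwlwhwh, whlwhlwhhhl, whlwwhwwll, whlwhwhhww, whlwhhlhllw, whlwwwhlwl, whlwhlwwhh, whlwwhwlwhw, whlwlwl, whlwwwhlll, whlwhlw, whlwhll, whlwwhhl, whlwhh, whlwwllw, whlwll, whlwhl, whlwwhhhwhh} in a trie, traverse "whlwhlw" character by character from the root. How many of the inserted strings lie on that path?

Walk "whlwhlw" from the root; an end-of-word marker is hit whenever a stored word is a prefix of "whlwhlw".
Prefixes of the query that are stored words: "whlwhl", "whlwhlw"
Count: 2

2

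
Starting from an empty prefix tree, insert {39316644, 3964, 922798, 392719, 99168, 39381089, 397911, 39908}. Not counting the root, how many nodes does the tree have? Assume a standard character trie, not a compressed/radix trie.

36

Insert word by word; a character creates a node only if that edge doesn't already exist:
  "39316644" → 8 new (3, 9, 3, 1, 6, 6, 4, 4)
  "3964" → prefix "39" already present; 2 new (6, 4)
  "922798" → 6 new (9, 2, 2, 7, 9, 8)
  "392719" → prefix "39" already present; 4 new (2, 7, 1, 9)
  "99168" → prefix "9" already present; 4 new (9, 1, 6, 8)
  "39381089" → prefix "393" already present; 5 new (8, 1, 0, 8, 9)
  "397911" → prefix "39" already present; 4 new (7, 9, 1, 1)
  "39908" → prefix "39" already present; 3 new (9, 0, 8)
Total nodes = 8 + 2 + 6 + 4 + 4 + 5 + 4 + 3 = 36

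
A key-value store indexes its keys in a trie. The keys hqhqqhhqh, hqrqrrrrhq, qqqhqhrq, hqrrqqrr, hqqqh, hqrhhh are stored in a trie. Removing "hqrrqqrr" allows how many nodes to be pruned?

5

A node on "hqrrqqrr"'s path can go only if nothing else ends at it or branches off below it.
The suffix "rqqrr" (5 nodes) is used only by "hqrrqqrr"; the node for "hqr" still has the child "q", so pruning stops there.
Nodes removed: 5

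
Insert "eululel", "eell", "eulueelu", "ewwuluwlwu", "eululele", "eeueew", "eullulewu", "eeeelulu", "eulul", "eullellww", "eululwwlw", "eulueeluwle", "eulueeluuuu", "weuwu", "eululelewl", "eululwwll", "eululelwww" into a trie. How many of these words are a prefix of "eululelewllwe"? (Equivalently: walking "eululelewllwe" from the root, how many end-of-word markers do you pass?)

4

Walk "eululelewllwe" from the root; an end-of-word marker is hit whenever a stored word is a prefix of "eululelewllwe".
Prefixes of the query that are stored words: "eulul", "eululel", "eululele", "eululelewl"
Count: 4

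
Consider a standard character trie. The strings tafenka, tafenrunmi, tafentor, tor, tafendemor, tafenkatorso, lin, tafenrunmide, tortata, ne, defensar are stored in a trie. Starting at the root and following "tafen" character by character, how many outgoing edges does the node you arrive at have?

4

Walk "tafen" from the root, arriving at one node.
Distinct next characters after "tafen": d, k, r, t.
That node has 4 child edges.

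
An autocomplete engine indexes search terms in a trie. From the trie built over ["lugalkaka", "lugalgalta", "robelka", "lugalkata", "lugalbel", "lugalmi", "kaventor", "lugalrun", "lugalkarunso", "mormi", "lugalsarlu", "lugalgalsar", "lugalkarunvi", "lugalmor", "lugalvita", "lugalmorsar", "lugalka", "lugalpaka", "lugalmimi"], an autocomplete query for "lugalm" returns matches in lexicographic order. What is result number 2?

DFS of the "lugalm" subtree visits, in order: "lugalmi", "lugalmimi", "lugalmor", "lugalmorsar"
The 2nd is lugalmimi.

lugalmimi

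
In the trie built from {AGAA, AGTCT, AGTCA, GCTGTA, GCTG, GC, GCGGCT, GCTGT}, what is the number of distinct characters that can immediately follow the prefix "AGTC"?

Follow the path "AGTC" to its node, then look at its outgoing edges.
Characters that immediately follow "AGTC" among the stored strings: {A, T}.
That node has 2 child edges.

2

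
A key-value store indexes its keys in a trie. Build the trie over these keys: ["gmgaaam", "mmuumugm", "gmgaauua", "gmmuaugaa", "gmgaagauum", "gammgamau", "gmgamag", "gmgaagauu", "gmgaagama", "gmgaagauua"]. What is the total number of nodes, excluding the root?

Count nodes per top-level branch (shared prefixes stored once):
  'g'-branch (gammgamau, gmgaaam, gmgaagama, gmgaagauu, gmgaagauua, gmgaagauum, gmgaauua, gmgamag, gmmuaugaa): 36 nodes
  'm'-branch (mmuumugm): 8 nodes
Sum: 44

44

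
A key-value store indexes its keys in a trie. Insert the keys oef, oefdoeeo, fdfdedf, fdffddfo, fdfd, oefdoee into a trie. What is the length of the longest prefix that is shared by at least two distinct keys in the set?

7

Equivalently: take the maximum, over all pairs, of their longest common prefix length.
e.g. "oefdoee" and "oefdoeeo" share the prefix "oefdoee" of length 7; no pair shares a longer one.
Longest shared-prefix length: 7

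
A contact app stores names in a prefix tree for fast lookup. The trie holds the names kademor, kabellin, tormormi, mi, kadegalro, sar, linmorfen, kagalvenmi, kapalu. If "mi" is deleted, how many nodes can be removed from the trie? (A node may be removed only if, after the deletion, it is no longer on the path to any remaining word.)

2

Walk "mi" from the leaf back toward the root, removing each node that no remaining word uses.
No other word shares any prefix with "mi", so all 2 of its nodes go.
Nodes removed: 2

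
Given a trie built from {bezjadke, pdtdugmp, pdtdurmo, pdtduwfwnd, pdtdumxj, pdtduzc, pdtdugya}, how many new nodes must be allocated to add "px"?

The longest prefix of "px" already in the trie is "p" (length 1).
New nodes needed: |"px"| − 1 = 2 − 1 = 1.

1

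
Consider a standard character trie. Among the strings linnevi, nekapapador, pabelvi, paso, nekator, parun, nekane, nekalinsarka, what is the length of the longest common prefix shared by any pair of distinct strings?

The deepest shared node is where two words last agree before diverging.
e.g. "nekalinsarka" and "nekane" share the prefix "neka" of length 4; no pair shares a longer one.
Longest shared-prefix length: 4

4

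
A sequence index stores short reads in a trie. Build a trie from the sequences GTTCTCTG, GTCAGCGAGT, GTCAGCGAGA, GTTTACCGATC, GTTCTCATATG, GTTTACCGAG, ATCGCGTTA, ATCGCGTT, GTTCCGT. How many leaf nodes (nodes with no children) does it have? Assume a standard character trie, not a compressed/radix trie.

A leaf is a node with no children — equivalently, the end of a word that is not a proper prefix of any other stored word.
Those words: "ATCGCGTTA", "GTCAGCGAGA", "GTCAGCGAGT", "GTTCCGT", "GTTCTCATATG", "GTTCTCTG", "GTTTACCGAG", "GTTTACCGATC"
Leaf count: 8

8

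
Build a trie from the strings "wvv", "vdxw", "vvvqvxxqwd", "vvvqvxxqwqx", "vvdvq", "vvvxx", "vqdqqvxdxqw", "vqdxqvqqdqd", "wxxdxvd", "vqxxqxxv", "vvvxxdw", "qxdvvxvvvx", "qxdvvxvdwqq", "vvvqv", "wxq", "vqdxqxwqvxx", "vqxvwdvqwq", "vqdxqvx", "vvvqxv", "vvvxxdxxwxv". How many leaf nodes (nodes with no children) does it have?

18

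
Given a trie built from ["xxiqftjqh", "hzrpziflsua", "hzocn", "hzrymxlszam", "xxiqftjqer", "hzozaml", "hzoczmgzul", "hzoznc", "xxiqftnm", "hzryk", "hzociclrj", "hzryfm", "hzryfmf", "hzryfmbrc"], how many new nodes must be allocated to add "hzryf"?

"hzryf" is already a full path in the trie; only an end-marker is added.
No new nodes are needed: 0.

0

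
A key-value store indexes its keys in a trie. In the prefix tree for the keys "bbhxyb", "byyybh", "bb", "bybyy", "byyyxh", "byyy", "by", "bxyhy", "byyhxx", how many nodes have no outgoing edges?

6

A leaf is a node with no children — equivalently, the end of a word that is not a proper prefix of any other stored word.
Those words: "bbhxyb", "bxyhy", "bybyy", "byyhxx", "byyybh", "byyyxh"
Leaf count: 6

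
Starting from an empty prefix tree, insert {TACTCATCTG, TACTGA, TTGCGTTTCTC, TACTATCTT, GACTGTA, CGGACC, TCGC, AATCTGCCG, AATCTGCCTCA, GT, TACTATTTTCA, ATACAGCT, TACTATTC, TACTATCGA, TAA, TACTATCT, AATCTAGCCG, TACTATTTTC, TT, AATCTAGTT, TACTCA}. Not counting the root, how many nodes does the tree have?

79

Trace insertions, counting only characters that open a new branch:
  "TACTCATCTG" → 10 new (T, A, C, T, C, A, T, C, T, G)
  "TACTGA" → prefix "TACT" already present; 2 new (G, A)
  "TTGCGTTTCTC" → prefix "T" already present; 10 new (T, G, C, G, T, T, T, C, T, C)
  "TACTATCTT" → prefix "TACT" already present; 5 new (A, T, C, T, T)
  "GACTGTA" → 7 new (G, A, C, T, G, T, A)
  "CGGACC" → 6 new (C, G, G, A, C, C)
  "TCGC" → prefix "T" already present; 3 new (C, G, C)
  "AATCTGCCG" → 9 new (A, A, T, C, T, G, C, C, G)
  "AATCTGCCTCA" → prefix "AATCTGCC" already present; 3 new (T, C, A)
  "GT" → prefix "G" already present; 1 new (T)
  "TACTATTTTCA" → prefix "TACTAT" already present; 5 new (T, T, T, C, A)
  "ATACAGCT" → prefix "A" already present; 7 new (T, A, C, A, G, C, T)
  "TACTATTC" → prefix "TACTATT" already present; 1 new (C)
  "TACTATCGA" → prefix "TACTATC" already present; 2 new (G, A)
  "TAA" → prefix "TA" already present; 1 new (A)
  "TACTATCT" → prefix "TACTATCT" already present; 0 new (none)
  "AATCTAGCCG" → prefix "AATCT" already present; 5 new (A, G, C, C, G)
  "TACTATTTTC" → prefix "TACTATTTTC" already present; 0 new (none)
  "TT" → prefix "TT" already present; 0 new (none)
  "AATCTAGTT" → prefix "AATCTAG" already present; 2 new (T, T)
  "TACTCA" → prefix "TACTCA" already present; 0 new (none)
Total nodes = 10 + 2 + 10 + 5 + 7 + 6 + 3 + 9 + 3 + 1 + 5 + 7 + 1 + 2 + 1 + 0 + 5 + 0 + 0 + 2 + 0 = 79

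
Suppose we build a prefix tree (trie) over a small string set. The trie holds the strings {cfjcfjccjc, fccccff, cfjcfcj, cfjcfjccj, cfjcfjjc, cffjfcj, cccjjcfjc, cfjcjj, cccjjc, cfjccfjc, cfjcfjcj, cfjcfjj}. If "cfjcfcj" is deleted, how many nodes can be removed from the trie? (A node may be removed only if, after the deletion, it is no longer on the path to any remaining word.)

2

Walk "cfjcfcj" from the leaf back toward the root, removing each node that no remaining word uses.
The suffix "cj" (2 nodes) is used only by "cfjcfcj"; the node for "cfjcf" still has the child "j", so pruning stops there.
Nodes removed: 2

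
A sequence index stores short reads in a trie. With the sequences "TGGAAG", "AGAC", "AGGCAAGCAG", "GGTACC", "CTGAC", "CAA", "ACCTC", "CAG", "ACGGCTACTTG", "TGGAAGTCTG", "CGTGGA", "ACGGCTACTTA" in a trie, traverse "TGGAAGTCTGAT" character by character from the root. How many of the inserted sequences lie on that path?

Walk "TGGAAGTCTGAT" from the root; an end-of-word marker is hit whenever a stored word is a prefix of "TGGAAGTCTGAT".
Prefixes of the query that are stored words: "TGGAAG", "TGGAAGTCTG"
Count: 2

2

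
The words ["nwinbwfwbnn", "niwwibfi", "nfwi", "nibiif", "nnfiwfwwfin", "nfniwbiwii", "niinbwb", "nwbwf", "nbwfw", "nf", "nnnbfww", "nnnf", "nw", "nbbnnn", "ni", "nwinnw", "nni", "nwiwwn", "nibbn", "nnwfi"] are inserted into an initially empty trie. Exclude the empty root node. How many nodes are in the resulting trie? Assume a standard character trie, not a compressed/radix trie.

76

For each word, the new-node count is its length minus the longest prefix already in the trie:
  "nwinbwfwbnn" → 11 new (n, w, i, n, b, w, f, w, b, n, n)
  "niwwibfi" → prefix "n" already present; 7 new (i, w, w, i, b, f, i)
  "nfwi" → prefix "n" already present; 3 new (f, w, i)
  "nibiif" → prefix "ni" already present; 4 new (b, i, i, f)
  "nnfiwfwwfin" → prefix "n" already present; 10 new (n, f, i, w, f, w, w, f, i, n)
  "nfniwbiwii" → prefix "nf" already present; 8 new (n, i, w, b, i, w, i, i)
  "niinbwb" → prefix "ni" already present; 5 new (i, n, b, w, b)
  "nwbwf" → prefix "nw" already present; 3 new (b, w, f)
  "nbwfw" → prefix "n" already present; 4 new (b, w, f, w)
  "nf" → prefix "nf" already present; 0 new (none)
  "nnnbfww" → prefix "nn" already present; 5 new (n, b, f, w, w)
  "nnnf" → prefix "nnn" already present; 1 new (f)
  "nw" → prefix "nw" already present; 0 new (none)
  "nbbnnn" → prefix "nb" already present; 4 new (b, n, n, n)
  "ni" → prefix "ni" already present; 0 new (none)
  "nwinnw" → prefix "nwin" already present; 2 new (n, w)
  "nni" → prefix "nn" already present; 1 new (i)
  "nwiwwn" → prefix "nwi" already present; 3 new (w, w, n)
  "nibbn" → prefix "nib" already present; 2 new (b, n)
  "nnwfi" → prefix "nn" already present; 3 new (w, f, i)
Total nodes = 11 + 7 + 3 + 4 + 10 + 8 + 5 + 3 + 4 + 0 + 5 + 1 + 0 + 4 + 0 + 2 + 1 + 3 + 2 + 3 = 76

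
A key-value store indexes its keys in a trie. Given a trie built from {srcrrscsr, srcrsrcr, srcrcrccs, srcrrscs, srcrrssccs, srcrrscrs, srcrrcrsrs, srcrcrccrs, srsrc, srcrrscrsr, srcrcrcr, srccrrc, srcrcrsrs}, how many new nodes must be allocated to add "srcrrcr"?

0

"srcrrcr" is already a full path in the trie; only an end-marker is added.
No new nodes are needed: 0.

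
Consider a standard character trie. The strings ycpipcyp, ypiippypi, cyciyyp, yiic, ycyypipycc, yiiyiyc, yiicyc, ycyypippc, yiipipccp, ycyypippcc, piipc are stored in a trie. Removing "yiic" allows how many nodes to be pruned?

A node on "yiic"'s path can go only if nothing else ends at it or branches off below it.
Every node on "yiic" is still needed (e.g. by "yiicyc"), so nothing is freed.
Nodes removed: 0

0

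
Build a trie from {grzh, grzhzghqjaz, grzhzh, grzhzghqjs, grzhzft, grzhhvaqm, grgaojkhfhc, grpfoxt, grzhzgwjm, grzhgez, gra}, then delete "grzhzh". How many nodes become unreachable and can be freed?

1

After clearing the end-marker at "grzhzh", prune upward until reaching a node still needed by another word.
The suffix "h" (1 node) is used only by "grzhzh"; the node for "grzhz" still has the child "g", so pruning stops there.
Nodes removed: 1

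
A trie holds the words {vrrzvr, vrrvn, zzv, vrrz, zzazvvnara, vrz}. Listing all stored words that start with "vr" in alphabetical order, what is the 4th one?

Words with prefix "vr", in lexicographic order: "vrrvn", "vrrz", "vrrzvr", "vrz"
The 4th is vrz.

vrz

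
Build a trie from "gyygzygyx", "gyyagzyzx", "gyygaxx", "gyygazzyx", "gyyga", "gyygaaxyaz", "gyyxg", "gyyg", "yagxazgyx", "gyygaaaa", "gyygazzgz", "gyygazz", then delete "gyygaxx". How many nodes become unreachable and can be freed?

2

Walk "gyygaxx" from the leaf back toward the root, removing each node that no remaining word uses.
The suffix "xx" (2 nodes) is used only by "gyygaxx"; the node for "gyyga" still has the child "z", so pruning stops there.
Nodes removed: 2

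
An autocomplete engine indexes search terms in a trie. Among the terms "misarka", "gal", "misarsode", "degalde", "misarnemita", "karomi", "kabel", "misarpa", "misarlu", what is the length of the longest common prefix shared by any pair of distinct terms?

5

Look for the deepest trie node that still has at least two words in its subtree.
e.g. "misarka" and "misarlu" share the prefix "misar" of length 5; no pair shares a longer one.
Longest shared-prefix length: 5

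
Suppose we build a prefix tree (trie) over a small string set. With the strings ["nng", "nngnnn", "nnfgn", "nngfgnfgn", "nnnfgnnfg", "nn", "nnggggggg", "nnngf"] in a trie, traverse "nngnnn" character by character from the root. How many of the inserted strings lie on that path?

Check each prefix of "nngnnn" against the stored set — each match is an end-marker on the path.
Prefixes of the query that are stored words: "nn", "nng", "nngnnn"
Count: 3

3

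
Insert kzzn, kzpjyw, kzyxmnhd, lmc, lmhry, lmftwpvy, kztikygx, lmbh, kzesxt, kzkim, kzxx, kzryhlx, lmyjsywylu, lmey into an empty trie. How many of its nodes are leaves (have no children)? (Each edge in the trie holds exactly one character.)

14

A leaf is a node with no children — equivalently, the end of a word that is not a proper prefix of any other stored word.
Those words: "kzesxt", "kzkim", "kzpjyw", "kzryhlx", "kztikygx", "kzxx", "kzyxmnhd", "kzzn", "lmbh", "lmc", "lmey", "lmftwpvy", "lmhry", "lmyjsywylu"
Leaf count: 14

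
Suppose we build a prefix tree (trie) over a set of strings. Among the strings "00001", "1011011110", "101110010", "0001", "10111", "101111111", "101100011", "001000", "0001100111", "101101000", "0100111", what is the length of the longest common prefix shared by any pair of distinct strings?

The deepest shared node is where two words last agree before diverging.
e.g. "101101000" and "1011011110" share the prefix "101101" of length 6; no pair shares a longer one.
Longest shared-prefix length: 6

6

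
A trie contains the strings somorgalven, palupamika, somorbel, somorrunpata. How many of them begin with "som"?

Walk to "som"; the words in its subtree are exactly those with that prefix.
Words under "som": somorbel, somorgalven, somorrunpata
Count: 3

3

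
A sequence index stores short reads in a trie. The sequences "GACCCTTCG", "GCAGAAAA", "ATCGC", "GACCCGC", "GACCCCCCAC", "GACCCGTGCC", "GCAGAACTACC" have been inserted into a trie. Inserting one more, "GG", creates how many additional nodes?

1

"G" is already a path in the trie; the remaining "G" must be added.
Each of the 1 remaining characters creates one node.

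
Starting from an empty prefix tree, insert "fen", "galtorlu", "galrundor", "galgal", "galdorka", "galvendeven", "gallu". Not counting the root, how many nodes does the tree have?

35

Insert word by word; a character creates a node only if that edge doesn't already exist:
  "fen" → 3 new (f, e, n)
  "galtorlu" → 8 new (g, a, l, t, o, r, l, u)
  "galrundor" → prefix "gal" already present; 6 new (r, u, n, d, o, r)
  "galgal" → prefix "gal" already present; 3 new (g, a, l)
  "galdorka" → prefix "gal" already present; 5 new (d, o, r, k, a)
  "galvendeven" → prefix "gal" already present; 8 new (v, e, n, d, e, v, e, n)
  "gallu" → prefix "gal" already present; 2 new (l, u)
Total nodes = 3 + 8 + 6 + 3 + 5 + 8 + 2 = 35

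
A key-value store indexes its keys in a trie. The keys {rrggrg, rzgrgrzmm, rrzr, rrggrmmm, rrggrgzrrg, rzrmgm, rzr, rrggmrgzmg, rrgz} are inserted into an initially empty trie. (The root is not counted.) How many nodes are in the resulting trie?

34

Trie structure (* marks end of a word):
(root)
└─ r
   ├─ r
   │  ├─ g
   │  │  ├─ g
   │  │  │  ├─ m
   │  │  │  │  └─ r
   │  │  │  │     └─ g
   │  │  │  │        └─ z
   │  │  │  │           └─ m
   │  │  │  │              └─ g *
   │  │  │  └─ r
   │  │  │     ├─ g *
   │  │  │     │  └─ z
   │  │  │     │     └─ r
   │  │  │     │        └─ r
   │  │  │     │           └─ g *
   │  │  │     └─ m
   │  │  │        └─ m
   │  │  │           └─ m *
   │  │  └─ z *
   │  └─ z
   │     └─ r *
   └─ z
      ├─ g
      │  └─ r
      │     └─ g
      │        └─ r
      │           └─ z
      │              └─ m
      │                 └─ m *
      └─ r *
         └─ m
            └─ g
               └─ m *
Counting every labelled node above: 34.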